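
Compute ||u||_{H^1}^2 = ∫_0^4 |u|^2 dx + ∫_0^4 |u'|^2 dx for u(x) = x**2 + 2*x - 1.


||u||_{H^1}^2 = 3204/5

The H^1 norm (squared) on an interval (0, L) is
  ||u||_{H^1}^2 = ∫_0^L u(x)^2 dx + ∫_0^L u'(x)^2 dx.
Compute u'(x) = 2*x + 2.
Then u(x)^2 = x**4 + 4*x**3 + 2*x**2 - 4*x + 1 and u'(x)^2 = 4*x**2 + 8*x + 4.
Integrate each monomial from 0 to 4 using ∫_0^4 c·x^n dx = c·4^(n+1)/(n+1):
  ∫_0^4 u(x)^2 dx = ∫_0^4 (x^4 + 4*x^3 + 2*x^2 - 4*x + 1) dx. Term by term:
    ∫_0^4 x^4 dx = 1024/5;  ∫_0^4 4*x^3 dx = 256;  ∫_0^4 2*x^2 dx = 128/3;
    ∫_0^4 -4*x dx = -32;  ∫_0^4 1 dx = 4.
  Sum: 1024/5 + 256 + 128/3 − 32 + 4 = 7132/15.
  ∫_0^4 u'(x)^2 dx = ∫_0^4 (4*x^2 + 8*x + 4) dx. Term by term:
    ∫_0^4 4*x^2 dx = 256/3;  ∫_0^4 8*x dx = 64;  ∫_0^4 4 dx = 16.
  Sum: 256/3 + 64 + 16 = 496/3.
Adding: ||u||_{H^1}^2 = 7132/15 + 496/3 = 3204/5.


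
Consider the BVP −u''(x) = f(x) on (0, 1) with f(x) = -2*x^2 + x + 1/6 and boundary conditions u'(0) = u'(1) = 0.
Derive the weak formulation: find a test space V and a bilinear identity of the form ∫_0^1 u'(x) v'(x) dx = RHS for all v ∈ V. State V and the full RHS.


V = H^1(0, 1) (no boundary constraint on v; u is determined up to an additive constant); weak form: ∫_0^1 u'v' dx = ∫_0^1 (-2*x^2 + x + 1/6) v dx for all v ∈ V.

Multiply both sides by a test function v and integrate from 0 to 1:
  ∫_0^1 −u''(x) v(x) dx = ∫_0^1 f(x) v(x) dx.
Integrate the LHS by parts once:
  ∫_0^1 −u'' v dx = −[u'(x) v(x)]_0^1 + ∫_0^1 u'(x) v'(x) dx.
Thus ∫_0^1 u'(x) v'(x) dx = ∫_0^1 f(x) v(x) dx + [u'(x) v(x)]_0^1.
Choose V so that boundary terms are either known or forced to vanish.
u has homogeneous Neumann: u'(0) = u'(1) = 0. So [u' v]_0^1 = 0·v(1) − 0·v(0) = 0 for any v; take V = H^1(0, 1).
Weak formulation: find u (satisfying any essential BC) such that ∫_0^1 u'(x) v'(x) dx = ∫_0^1 f v dx for all v ∈ V (homogeneous Neumann, so boundary terms vanish).
Substituting f(x) = -2*x^2 + x + 1/6, the right-hand side is ∫_0^1 (-2*x^2 + x + 1/6) v dx.
Compatibility check (pure Neumann): taking v ≡ 1 ∈ V gives 0 = ∫_0^1 f dx + (0) − (0), i.e. ∫_0^1 f dx must equal u'(0) − u'(1) = 0. Indeed ∫_0^1 (-2*x^2 + x + 1/6) dx = 0, so the data are compatible. The solution is then unique only up to an additive constant (fix it e.g. by requiring ∫_0^1 u dx = 0).


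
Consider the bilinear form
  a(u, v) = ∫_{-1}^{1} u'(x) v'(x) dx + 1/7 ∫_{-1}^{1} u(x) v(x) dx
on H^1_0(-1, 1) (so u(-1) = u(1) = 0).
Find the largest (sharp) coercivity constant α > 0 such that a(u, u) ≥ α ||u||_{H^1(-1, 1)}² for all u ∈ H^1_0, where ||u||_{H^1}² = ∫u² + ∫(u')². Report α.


α = (4/7 + π^2)/(4 + π^2)

Coercivity of a(·,·) on H^1_0(-1, 1) means a(u, u) ≥ α ||u||_{H^1}² for every u ∈ H^1_0.
The interval has length L = 2, and Poincaré/coercivity depend only on L. Here a(u, u) = ∫(u')² + (1/7)·∫u².
Here 0 < c = 1/7 < 1. The condition a(u,u) ≥ α||u||_{H^1}² reads (1−α)∫(u')² ≥ (α−c)∫u². Any admissible α is ≤ 1 (rapidly oscillating u have ∫u²/∫(u')² → 0), and α = 1 would force 0 ≥ (1−c)∫u², impossible since c < 1; so 1−α > 0. By the sharp Poincaré inequality on H^1_0 of an interval of length L, ∫(u')² ≥ (π/L)²∫u² with equality for the first sine mode sin(π(x−x₀)/L) (x₀ the left endpoint), so the inequality holds for all u iff (1−α)(π/L)² ≥ α − c, i.e. α ≤ ((π/L)² + c)/((π/L)² + 1) = (1 + c(L/π)²)/(1 + (L/π)²). With (π/L)² = π^2/4 and c = 1/7, the largest admissible constant is α = ((π/L)² + c)/((π/L)² + 1).
Simplifying, α = (4/7 + π^2)/(4 + π^2).


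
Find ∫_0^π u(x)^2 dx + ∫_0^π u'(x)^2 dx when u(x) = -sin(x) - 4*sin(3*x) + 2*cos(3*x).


||u||_{H^1(0,π)}^2 = 101*π

u'(x) = -6*sin(3*x) - cos(x) - 12*cos(3*x).
Expand u² and (u')² and integrate term by term on (0, π), using: for integers n ≥ 1, ∫_0^π sin²(nx) dx = ∫_0^π cos²(nx) dx = π/2; for n ≠ n', ∫_0^π sin(nx)sin(n'x) dx = ∫_0^π cos(nx)cos(n'x) dx = 0; and by product-to-sum, ∫_0^π sin(nx)cos(n'x) dx = ½∫_0^π [sin((n+n')x) + sin((n−n')x)] dx, which is 0 when n+n' is even and 2n/(n²−n'²) when n+n' is odd (it need not vanish on (0, π)).
  u² squared terms: (-1)²·∫sin(x)² dx = 1·π/2 = π/2;  (-4)²·∫sin(3x)² dx = 16·π/2 = 8*π;  (2)²·∫cos(3x)² dx = 4·π/2 = 2*π.
  u² cross terms: 2·(-1)·(-4)·∫sin(x)·sin(3x) dx = 8·(0) = 0;  2·(-1)·(2)·∫sin(x)·cos(3x) dx = -4·(0) = 0;  2·(-4)·(2)·∫sin(3x)·cos(3x) dx = -16·(0) = 0.
  So ∫_0^π u² dx = π/2 + 8*π + 2*π + 0 + 0 + 0 = 21*π/2.
  (u')² squared terms: (-1)²·∫cos(x)² dx = 1·π/2 = π/2;  (-12)²·∫cos(3x)² dx = 144·π/2 = 72*π;  (-6)²·∫sin(3x)² dx = 36·π/2 = 18*π.
  (u')² cross terms: 2·(-1)·(-12)·∫cos(x)·cos(3x) dx = 24·(0) = 0;  2·(-1)·(-6)·∫cos(x)·sin(3x) dx = 12·(0) = 0;  2·(-12)·(-6)·∫cos(3x)·sin(3x) dx = 144·(0) = 0.
  So ∫_0^π (u')² dx = π/2 + 72*π + 18*π + 0 + 0 + 0 = 181*π/2.
||u||_{H^1}^2 = (21*π/2) + (181*π/2) = 101*π.


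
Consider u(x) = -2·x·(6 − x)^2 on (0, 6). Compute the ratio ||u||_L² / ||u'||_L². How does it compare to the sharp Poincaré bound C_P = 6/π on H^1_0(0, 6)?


||u||_L² / ||u'||_L² = 3*sqrt(14)/7 < C_P = 6/π.

u(x) = -2·x·(6 − x)^2, so u'(x) = 6*(2 - x)*(x - 6).
u(x) = -2·x·(6 − x)^2 vanishes at x = 0 and x = 6, so u ∈ H^1_0(0, 6). Differentiate via the product rule and integrate the resulting polynomials term by term.
  ∫_0^6 u² dx = ∫_0^6 (4*x^6 - 96*x^5 + 864*x^4 - 3456*x^3 + 5184*x^2) dx. Term by term:
    ∫_0^6 4*x^6 dx = 1119744/7;  ∫_0^6 -96*x^5 dx = -746496;  ∫_0^6 864*x^4 dx = 6718464/5;
    ∫_0^6 -3456*x^3 dx = -1119744;  ∫_0^6 5184*x^2 dx = 373248.
  Sum: 1119744/7 − 746496 + 6718464/5 − 1119744 + 373248 = 373248/35.
  ∫_0^6 (u')² dx = ∫_0^6 (36*x^4 - 576*x^3 + 3168*x^2 - 6912*x + 5184) dx. Term by term:
    ∫_0^6 36*x^4 dx = 279936/5;  ∫_0^6 -576*x^3 dx = -186624;  ∫_0^6 3168*x^2 dx = 228096;
    ∫_0^6 -6912*x dx = -124416;  ∫_0^6 5184 dx = 31104.
  Sum: 279936/5 − 186624 + 228096 − 124416 + 31104 = 20736/5.
∫_0^6 u² dx = 373248/35, so ||u||_L² = 432*sqrt(70)/35.
∫_0^6 (u')² dx = 20736/5, so ||u'||_L² = 144*sqrt(5)/5.
Ratio ||u||_L² / ||u'||_L² = 3*sqrt(14)/7.
Sharp Poincaré constant on H^1_0(0, 6) is C_P = L/π = 6/π, achieved by sin(π/6·x).
A polynomial bump cannot attain the sharp Poincaré constant (only the first sine eigenfunction does), so the ratio is strictly less than C_P, consistent with ||u||_L² ≤ C_P ||u'||_L².


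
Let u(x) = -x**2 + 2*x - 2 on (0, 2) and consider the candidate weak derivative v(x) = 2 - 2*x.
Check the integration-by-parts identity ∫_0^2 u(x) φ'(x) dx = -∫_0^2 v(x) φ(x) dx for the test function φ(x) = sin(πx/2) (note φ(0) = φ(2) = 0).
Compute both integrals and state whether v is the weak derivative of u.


LHS = 0, RHS = 0. Yes, v = u' weakly.

u(x) = -x**2 + 2*x - 2, classical derivative u'(x) = 2 - 2*x.
φ(x) = sin(πx/2), so φ'(x) = π*cos(π*x/2)/2.
Note φ(0) = φ(2) = 0, so the boundary term u·φ vanishes.
LHS = ∫_0^2 u(x) φ'(x) dx = ∫_0^2 (-π*x^2*cos(π*x/2)/2 + π*x*cos(π*x/2) - π*cos(π*x/2)) dx. Term by term:
  ∫_0^2 -π*cos(π*x/2) dx = 0;  ∫_0^2 π*x*cos(π*x/2) dx = -8/π;  ∫_0^2 -π*x^2*cos(π*x/2)/2 dx = 8/π.
Sum: 0 − 8/π + 8/π = 0.
So LHS = 0.
∫_0^2 v(x) φ(x) dx = ∫_0^2 (-2*x*sin(π*x/2) + 2*sin(π*x/2)) dx. Term by term:
  ∫_0^2 2*sin(π*x/2) dx = 8/π;  ∫_0^2 -2*x*sin(π*x/2) dx = -8/π.
Sum: 8/π − 8/π = 0.
So RHS = -∫_0^2 v(x) φ(x) dx = 0.
LHS = RHS, so the identity holds for this test φ.
Moreover u is smooth here and v(x) = u'(x) = 2 - 2*x pointwise, so the identity holds for every test function. Hence v is the weak derivative of u.


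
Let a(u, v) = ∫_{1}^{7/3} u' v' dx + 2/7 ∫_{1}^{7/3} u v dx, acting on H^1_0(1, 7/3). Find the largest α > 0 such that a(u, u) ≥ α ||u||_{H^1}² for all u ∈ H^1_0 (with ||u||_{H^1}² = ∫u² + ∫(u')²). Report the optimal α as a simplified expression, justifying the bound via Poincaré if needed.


α = (32 + 63*π^2)/(7*(16 + 9*π^2))

Coercivity of a(·,·) on H^1_0(1, 7/3) means a(u, u) ≥ α ||u||_{H^1}² for every u ∈ H^1_0.
The interval has length L = 4/3, and Poincaré/coercivity depend only on L. Here a(u, u) = ∫(u')² + (2/7)·∫u².
Here 0 < c = 2/7 < 1. The condition a(u,u) ≥ α||u||_{H^1}² reads (1−α)∫(u')² ≥ (α−c)∫u². Any admissible α is ≤ 1 (rapidly oscillating u have ∫u²/∫(u')² → 0), and α = 1 would force 0 ≥ (1−c)∫u², impossible since c < 1; so 1−α > 0. By the sharp Poincaré inequality on H^1_0 of an interval of length L, ∫(u')² ≥ (π/L)²∫u² with equality for the first sine mode sin(π(x−x₀)/L) (x₀ the left endpoint), so the inequality holds for all u iff (1−α)(π/L)² ≥ α − c, i.e. α ≤ ((π/L)² + c)/((π/L)² + 1) = (1 + c(L/π)²)/(1 + (L/π)²). With (π/L)² = 9*π^2/16 and c = 2/7, the largest admissible constant is α = ((π/L)² + c)/((π/L)² + 1).
Simplifying, α = (32 + 63*π^2)/(7*(16 + 9*π^2)).


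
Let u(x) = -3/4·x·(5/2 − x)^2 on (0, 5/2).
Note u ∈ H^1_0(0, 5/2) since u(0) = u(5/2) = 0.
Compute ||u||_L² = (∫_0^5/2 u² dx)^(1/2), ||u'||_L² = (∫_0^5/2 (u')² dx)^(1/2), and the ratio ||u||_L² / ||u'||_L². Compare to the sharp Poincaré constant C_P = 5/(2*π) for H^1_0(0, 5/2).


||u||_L² / ||u'||_L² = 5*sqrt(14)/28 < C_P = 5/(2*π).

u(x) = -3/4·x·(5/2 − x)^2, so u'(x) = -9*x^2/4 + 15*x/2 - 75/16.
u(x) = -3/4·x·(5/2 − x)^2 vanishes at x = 0 and x = 5/2, so u ∈ H^1_0(0, 5/2). Differentiate via the product rule and integrate the resulting polynomials term by term.
  ∫_0^5/2 u² dx = ∫_0^5/2 (9*x^6/16 - 45*x^5/8 + 675*x^4/32 - 1125*x^3/32 + 5625*x^2/256) dx. Term by term:
    ∫_0^5/2 9*x^6/16 dx = 703125/14336;  ∫_0^5/2 -45*x^5/8 dx = -234375/1024;  ∫_0^5/2 675*x^4/32 dx = 421875/1024;
    ∫_0^5/2 -1125*x^3/32 dx = -703125/2048;  ∫_0^5/2 5625*x^2/256 dx = 234375/2048.
  Sum: 703125/14336 − 234375/1024 + 421875/1024 − 703125/2048 + 234375/2048 = 46875/14336.
  ∫_0^5/2 (u')² dx = ∫_0^5/2 (81*x^4/16 - 135*x^3/4 + 2475*x^2/32 - 1125*x/16 + 5625/256) dx. Term by term:
    ∫_0^5/2 81*x^4/16 dx = 50625/512;  ∫_0^5/2 -135*x^3/4 dx = -84375/256;  ∫_0^5/2 2475*x^2/32 dx = 103125/256;
    ∫_0^5/2 -1125*x/16 dx = -28125/128;  ∫_0^5/2 5625/256 dx = 28125/512.
  Sum: 50625/512 − 84375/256 + 103125/256 − 28125/128 + 28125/512 = 1875/256.
∫_0^5/2 u² dx = 46875/14336, so ||u||_L² = 125*sqrt(42)/448.
∫_0^5/2 (u')² dx = 1875/256, so ||u'||_L² = 25*sqrt(3)/16.
Ratio ||u||_L² / ||u'||_L² = 5*sqrt(14)/28.
Sharp Poincaré constant on H^1_0(0, 5/2) is C_P = L/π = 5/(2*π), achieved by sin(2*π/5·x).
A polynomial bump cannot attain the sharp Poincaré constant (only the first sine eigenfunction does), so the ratio is strictly less than C_P, consistent with ||u||_L² ≤ C_P ||u'||_L².


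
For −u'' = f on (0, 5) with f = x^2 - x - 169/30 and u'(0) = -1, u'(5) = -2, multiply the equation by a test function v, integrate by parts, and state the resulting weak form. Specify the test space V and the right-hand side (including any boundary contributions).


V = H^1(0, 5) (v unrestricted at boundary; u is determined up to an additive constant); weak form: ∫_0^5 u'v' dx = ∫_0^5 (x^2 - x - 169/30) v dx − 2·v(5) + v(0) for all v ∈ V.

Multiply both sides by a test function v and integrate from 0 to 5:
  ∫_0^5 −u''(x) v(x) dx = ∫_0^5 f(x) v(x) dx.
Integrate the LHS by parts once:
  ∫_0^5 −u'' v dx = −[u'(x) v(x)]_0^5 + ∫_0^5 u'(x) v'(x) dx.
Thus ∫_0^5 u'(x) v'(x) dx = ∫_0^5 f(x) v(x) dx + [u'(x) v(x)]_0^5.
Choose V so that boundary terms are either known or forced to vanish.
u has inhomogeneous Neumann u'(0) = -1, u'(5) = -2. [u' v]_0^5 = (-2)·v(5) − (-1)·v(0) = − 2·v(5) + v(0). Take V = H^1(0, 5); boundary term becomes part of RHS.
Weak formulation: find u (satisfying any essential BC) such that ∫_0^5 u'(x) v'(x) dx = ∫_0^5 f v dx − 2·v(5) + v(0) for all v ∈ V (Neumann data are natural BCs: they enter the RHS as boundary terms).
Substituting f(x) = x^2 - x - 169/30, the right-hand side is ∫_0^5 (x^2 - x - 169/30) v dx − 2·v(5) + v(0).
Compatibility check (pure Neumann): taking v ≡ 1 ∈ V gives 0 = ∫_0^5 f dx + (-2) − (-1), i.e. ∫_0^5 f dx must equal u'(0) − u'(5) = 1. Indeed ∫_0^5 (x^2 - x - 169/30) dx = 1, so the data are compatible. The solution is then unique only up to an additive constant (fix it e.g. by requiring ∫_0^5 u dx = 0).


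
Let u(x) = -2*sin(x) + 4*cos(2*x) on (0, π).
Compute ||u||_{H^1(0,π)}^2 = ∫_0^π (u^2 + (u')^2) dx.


||u||_{H^1(0,π)}^2 = 160/3 + 44*π

u'(x) = -8*sin(2*x) - 2*cos(x).
Expand u² and (u')² and integrate term by term on (0, π), using: for integers n ≥ 1, ∫_0^π sin²(nx) dx = ∫_0^π cos²(nx) dx = π/2; for n ≠ n', ∫_0^π sin(nx)sin(n'x) dx = ∫_0^π cos(nx)cos(n'x) dx = 0; and by product-to-sum, ∫_0^π sin(nx)cos(n'x) dx = ½∫_0^π [sin((n+n')x) + sin((n−n')x)] dx, which is 0 when n+n' is even and 2n/(n²−n'²) when n+n' is odd (it need not vanish on (0, π)).
  u² squared terms: (-2)²·∫sin(x)² dx = 4·π/2 = 2*π;  (4)²·∫cos(2x)² dx = 16·π/2 = 8*π.
  u² cross terms: 2·(-2)·(4)·∫sin(x)·cos(2x) dx = -16·(-2/3) = 32/3.
  So ∫_0^π u² dx = 2*π + 8*π + 32/3 = 32/3 + 10*π.
  (u')² squared terms: (-8)²·∫sin(2x)² dx = 64·π/2 = 32*π;  (-2)²·∫cos(x)² dx = 4·π/2 = 2*π.
  (u')² cross terms: 2·(-8)·(-2)·∫sin(2x)·cos(x) dx = 32·(4/3) = 128/3.
  So ∫_0^π (u')² dx = 32*π + 2*π + 128/3 = 128/3 + 34*π.
||u||_{H^1}^2 = (32/3 + 10*π) + (128/3 + 34*π) = 160/3 + 44*π.


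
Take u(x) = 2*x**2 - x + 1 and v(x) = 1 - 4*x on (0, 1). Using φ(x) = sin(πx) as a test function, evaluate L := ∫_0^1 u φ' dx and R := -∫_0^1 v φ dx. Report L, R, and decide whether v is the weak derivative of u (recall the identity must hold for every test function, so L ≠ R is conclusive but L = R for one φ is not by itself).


LHS = -2/π, RHS = 2/π. No, v is not the weak derivative of u.

u(x) = 2*x**2 - x + 1, classical derivative u'(x) = 4*x - 1.
φ(x) = sin(πx), so φ'(x) = π*cos(π*x).
Note φ(0) = φ(1) = 0, so the boundary term u·φ vanishes.
LHS = ∫_0^1 u(x) φ'(x) dx = ∫_0^1 (2*π*x^2*cos(π*x) - π*x*cos(π*x) + π*cos(π*x)) dx. Term by term:
  ∫_0^1 π*cos(π*x) dx = 0;  ∫_0^1 -π*x*cos(π*x) dx = 2/π;  ∫_0^1 2*π*x^2*cos(π*x) dx = -4/π.
Sum: 0 + 2/π − 4/π = -2/π.
So LHS = -2/π.
∫_0^1 v(x) φ(x) dx = ∫_0^1 (-4*x*sin(π*x) + sin(π*x)) dx. Term by term:
  ∫_0^1 -4*x*sin(π*x) dx = -4/π;  ∫_0^1 sin(π*x) dx = 2/π.
Sum: -4/π + 2/π = -2/π.
So RHS = -∫_0^1 v(x) φ(x) dx = 2/π.
LHS − RHS = -4/π ≠ 0, so the identity fails.
(For a valid weak derivative the identity must hold for EVERY test function, in particular this one. The failure shows v is NOT the weak derivative of u.)
Correct weak derivative would be u'(x) = 4*x - 1.


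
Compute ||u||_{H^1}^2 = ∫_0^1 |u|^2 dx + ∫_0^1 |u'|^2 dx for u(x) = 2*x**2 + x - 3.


||u||_{H^1}^2 = 217/15

The H^1 norm (squared) on an interval (0, L) is
  ||u||_{H^1}^2 = ∫_0^L u(x)^2 dx + ∫_0^L u'(x)^2 dx.
Compute u'(x) = 4*x + 1.
Then u(x)^2 = 4*x**4 + 4*x**3 - 11*x**2 - 6*x + 9 and u'(x)^2 = 16*x**2 + 8*x + 1.
Integrate each monomial from 0 to 1 using ∫_0^1 c·x^n dx = c·1^(n+1)/(n+1):
  ∫_0^1 u(x)^2 dx = ∫_0^1 (4*x^4 + 4*x^3 - 11*x^2 - 6*x + 9) dx. Term by term:
    ∫_0^1 4*x^4 dx = 4/5;  ∫_0^1 4*x^3 dx = 1;  ∫_0^1 -11*x^2 dx = -11/3;
    ∫_0^1 -6*x dx = -3;  ∫_0^1 9 dx = 9.
  Sum: 4/5 + 1 − 11/3 − 3 + 9 = 62/15.
  ∫_0^1 u'(x)^2 dx = ∫_0^1 (16*x^2 + 8*x + 1) dx. Term by term:
    ∫_0^1 16*x^2 dx = 16/3;  ∫_0^1 8*x dx = 4;  ∫_0^1 1 dx = 1.
  Sum: 16/3 + 4 + 1 = 31/3.
Adding: ||u||_{H^1}^2 = 62/15 + 31/3 = 217/15.


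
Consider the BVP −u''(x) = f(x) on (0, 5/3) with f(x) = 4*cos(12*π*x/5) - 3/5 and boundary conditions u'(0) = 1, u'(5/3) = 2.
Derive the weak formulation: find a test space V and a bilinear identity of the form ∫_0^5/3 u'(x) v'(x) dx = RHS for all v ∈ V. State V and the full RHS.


V = H^1(0, 5/3) (v unrestricted at boundary; u is determined up to an additive constant); weak form: ∫_0^5/3 u'v' dx = ∫_0^5/3 (4*cos(12*π*x/5) - 3/5) v dx + 2·v(5/3) − v(0) for all v ∈ V.

Multiply both sides by a test function v and integrate from 0 to 5/3:
  ∫_0^5/3 −u''(x) v(x) dx = ∫_0^5/3 f(x) v(x) dx.
Integrate the LHS by parts once:
  ∫_0^5/3 −u'' v dx = −[u'(x) v(x)]_0^5/3 + ∫_0^5/3 u'(x) v'(x) dx.
Thus ∫_0^5/3 u'(x) v'(x) dx = ∫_0^5/3 f(x) v(x) dx + [u'(x) v(x)]_0^5/3.
Choose V so that boundary terms are either known or forced to vanish.
u has inhomogeneous Neumann u'(0) = 1, u'(5/3) = 2. [u' v]_0^5/3 = (2)·v(5/3) − (1)·v(0) = 2·v(5/3) − v(0). Take V = H^1(0, 5/3); boundary term becomes part of RHS.
Weak formulation: find u (satisfying any essential BC) such that ∫_0^5/3 u'(x) v'(x) dx = ∫_0^5/3 f v dx + 2·v(5/3) − v(0) for all v ∈ V (Neumann data are natural BCs: they enter the RHS as boundary terms).
Substituting f(x) = 4*cos(12*π*x/5) - 3/5, the right-hand side is ∫_0^5/3 (4*cos(12*π*x/5) - 3/5) v dx + 2·v(5/3) − v(0).
Compatibility check (pure Neumann): taking v ≡ 1 ∈ V gives 0 = ∫_0^5/3 f dx + (2) − (1), i.e. ∫_0^5/3 f dx must equal u'(0) − u'(5/3) = -1. Indeed ∫_0^5/3 (4*cos(12*π*x/5) - 3/5) dx = -1, so the data are compatible. The solution is then unique only up to an additive constant (fix it e.g. by requiring ∫_0^5/3 u dx = 0).


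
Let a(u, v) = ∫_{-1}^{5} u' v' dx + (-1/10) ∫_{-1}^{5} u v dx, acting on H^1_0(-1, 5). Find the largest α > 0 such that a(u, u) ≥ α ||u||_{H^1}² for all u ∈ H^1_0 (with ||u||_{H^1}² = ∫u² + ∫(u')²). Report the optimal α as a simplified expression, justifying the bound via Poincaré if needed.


α = (-18/5 + π^2)/(π^2 + 36)

Coercivity of a(·,·) on H^1_0(-1, 5) means a(u, u) ≥ α ||u||_{H^1}² for every u ∈ H^1_0.
The interval has length L = 6, and Poincaré/coercivity depend only on L. Here a(u, u) = ∫(u')² + (-1/10)·∫u².
Here c = -1/10 < 0 with |c| < (π/L)² = π^2/36, so coercivity still holds. The condition a(u,u) ≥ α||u||_{H^1}² reads (1−α)∫(u')² ≥ (α−c)∫u². Any admissible α is ≤ 1 (rapidly oscillating u have ∫u²/∫(u')² → 0), and α = 1 would force 0 ≥ (1−c)∫u², impossible since c < 1; so 1−α > 0. By the sharp Poincaré inequality on H^1_0 of an interval of length L, ∫(u')² ≥ (π/L)²∫u² with equality for the first sine mode sin(π(x−x₀)/L) (x₀ the left endpoint), so the inequality holds for all u iff (1−α)(π/L)² ≥ α − c, i.e. α ≤ ((π/L)² + c)/((π/L)² + 1) = (1 + c(L/π)²)/(1 + (L/π)²). (Direct route, valid since c ≤ 0: Poincaré gives c∫u² ≥ c(L/π)²∫(u')², so a(u,u) ≥ (1 + c(L/π)²)∫(u')², while ||u||_{H^1}² ≤ (1 + (L/π)²)∫(u')²; dividing yields the same α.) With (π/L)² = π^2/36 and c = -1/10, the largest admissible constant is α = ((π/L)² + c)/((π/L)² + 1).
Simplifying, α = (-18/5 + π^2)/(π^2 + 36).


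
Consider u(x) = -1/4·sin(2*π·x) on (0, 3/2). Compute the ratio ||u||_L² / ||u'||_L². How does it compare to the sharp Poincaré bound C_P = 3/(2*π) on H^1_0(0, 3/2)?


||u||_L² / ||u'||_L² = 1/(2*π) < C_P = 3/(2*π).

u(x) = -1/4·sin(2*π·x), so u'(x) = -π*cos(2*π*x)/2.
Writing u(x) = A·sin(kπx/L) with A = -1/4 and k = 3, use ∫_0^L sin²(kπx/L) dx = L/2 and ∫_0^L cos²(kπx/L) dx = L/2.
u² = 1/16·sin²(2*π·x) and (u')² = π^2/4·cos²(2*π·x), and each of sin², cos² integrates to L/2 = 3/4 over (0, 3/2).
∫_0^3/2 u² dx = 3/64, so ||u||_L² = sqrt(3)/8.
∫_0^3/2 (u')² dx = 3*π^2/16, so ||u'||_L² = sqrt(3)*π/4.
Ratio ||u||_L² / ||u'||_L² = 1/(2*π).
Sharp Poincaré constant on H^1_0(0, 3/2) is C_P = L/π = 3/(2*π), achieved by sin(2*π/3·x).
This is the k = 3 harmonic; the ratio L/(kπ) is strictly less than C_P = L/π, consistent with the sharp inequality ||u||_L² ≤ C_P ||u'||_L².


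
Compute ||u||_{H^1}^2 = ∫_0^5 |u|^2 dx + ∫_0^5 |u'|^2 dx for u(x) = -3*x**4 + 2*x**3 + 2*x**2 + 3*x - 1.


||u||_{H^1}^2 = 103336925/42

The H^1 norm (squared) on an interval (0, L) is
  ||u||_{H^1}^2 = ∫_0^L u(x)^2 dx + ∫_0^L u'(x)^2 dx.
Compute u'(x) = -12*x**3 + 6*x**2 + 4*x + 3.
Then u(x)^2 = 9*x**8 - 12*x**7 - 8*x**6 - 10*x**5 + 22*x**4 + 8*x**3 + 5*x**2 - 6*x + 1 and u'(x)^2 = 144*x**6 - 144*x**5 - 60*x**4 - 24*x**3 + 52*x**2 + 24*x + 9.
Integrate each monomial from 0 to 5 using ∫_0^5 c·x^n dx = c·5^(n+1)/(n+1):
  ∫_0^5 u(x)^2 dx = ∫_0^5 (9*x^8 - 12*x^7 - 8*x^6 - 10*x^5 + 22*x^4 + 8*x^3 + 5*x^2 - 6*x + 1) dx. Term by term:
    ∫_0^5 9*x^8 dx = 1953125;  ∫_0^5 -12*x^7 dx = -1171875/2;  ∫_0^5 -8*x^6 dx = -625000/7;
    ∫_0^5 -10*x^5 dx = -78125/3;  ∫_0^5 22*x^4 dx = 13750;  ∫_0^5 8*x^3 dx = 1250;
    ∫_0^5 5*x^2 dx = 625/3;  ∫_0^5 -6*x dx = -75;  ∫_0^5 1 dx = 5.
  Sum: 1953125 − 1171875/2 − 625000/7 − 78125/3 + 13750 + 1250 + 625/3 − 75 + 5 = 53213935/42.
  ∫_0^5 u'(x)^2 dx = ∫_0^5 (144*x^6 - 144*x^5 - 60*x^4 - 24*x^3 + 52*x^2 + 24*x + 9) dx. Term by term:
    ∫_0^5 144*x^6 dx = 11250000/7;  ∫_0^5 -144*x^5 dx = -375000;  ∫_0^5 -60*x^4 dx = -37500;
    ∫_0^5 -24*x^3 dx = -3750;  ∫_0^5 52*x^2 dx = 6500/3;  ∫_0^5 24*x dx = 300;
    ∫_0^5 9 dx = 45.
  Sum: 11250000/7 − 375000 − 37500 − 3750 + 6500/3 + 300 + 45 = 25061495/21.
Adding: ||u||_{H^1}^2 = 53213935/42 + 25061495/21 = 103336925/42.


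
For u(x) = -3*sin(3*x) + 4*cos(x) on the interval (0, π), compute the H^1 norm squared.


||u||_{H^1(0,π)}^2 = 61*π

u'(x) = -4*sin(x) - 9*cos(3*x).
Expand u² and (u')² and integrate term by term on (0, π), using: for integers n ≥ 1, ∫_0^π sin²(nx) dx = ∫_0^π cos²(nx) dx = π/2; for n ≠ n', ∫_0^π sin(nx)sin(n'x) dx = ∫_0^π cos(nx)cos(n'x) dx = 0; and by product-to-sum, ∫_0^π sin(nx)cos(n'x) dx = ½∫_0^π [sin((n+n')x) + sin((n−n')x)] dx, which is 0 when n+n' is even and 2n/(n²−n'²) when n+n' is odd (it need not vanish on (0, π)).
  u² squared terms: (-3)²·∫sin(3x)² dx = 9·π/2 = 9*π/2;  (4)²·∫cos(x)² dx = 16·π/2 = 8*π.
  u² cross terms: 2·(-3)·(4)·∫sin(3x)·cos(x) dx = -24·(0) = 0.
  So ∫_0^π u² dx = 9*π/2 + 8*π + 0 = 25*π/2.
  (u')² squared terms: (-9)²·∫cos(3x)² dx = 81·π/2 = 81*π/2;  (-4)²·∫sin(x)² dx = 16·π/2 = 8*π.
  (u')² cross terms: 2·(-9)·(-4)·∫cos(3x)·sin(x) dx = 72·(0) = 0.
  So ∫_0^π (u')² dx = 81*π/2 + 8*π + 0 = 97*π/2.
||u||_{H^1}^2 = (25*π/2) + (97*π/2) = 61*π.


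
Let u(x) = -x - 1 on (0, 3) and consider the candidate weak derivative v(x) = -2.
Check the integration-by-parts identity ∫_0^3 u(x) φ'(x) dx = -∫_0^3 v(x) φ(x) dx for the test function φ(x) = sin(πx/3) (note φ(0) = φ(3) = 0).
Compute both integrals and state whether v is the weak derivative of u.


LHS = 6/π, RHS = 12/π. No, v is not the weak derivative of u.

u(x) = -x - 1, classical derivative u'(x) = -1.
φ(x) = sin(πx/3), so φ'(x) = π*cos(π*x/3)/3.
Note φ(0) = φ(3) = 0, so the boundary term u·φ vanishes.
LHS = ∫_0^3 u(x) φ'(x) dx = ∫_0^3 (-π*x*cos(π*x/3)/3 - π*cos(π*x/3)/3) dx. Term by term:
  ∫_0^3 -π*cos(π*x/3)/3 dx = 0;  ∫_0^3 -π*x*cos(π*x/3)/3 dx = 6/π.
Sum: 0 + 6/π = 6/π.
So LHS = 6/π.
∫_0^3 v(x) φ(x) dx = ∫_0^3 (-2*sin(π*x/3)) dx. Term by term:
  ∫_0^3 -2*sin(π*x/3) dx = -12/π.
So RHS = -∫_0^3 v(x) φ(x) dx = 12/π.
LHS − RHS = -6/π ≠ 0, so the identity fails.
(For a valid weak derivative the identity must hold for EVERY test function, in particular this one. The failure shows v is NOT the weak derivative of u.)
Correct weak derivative would be u'(x) = -1.


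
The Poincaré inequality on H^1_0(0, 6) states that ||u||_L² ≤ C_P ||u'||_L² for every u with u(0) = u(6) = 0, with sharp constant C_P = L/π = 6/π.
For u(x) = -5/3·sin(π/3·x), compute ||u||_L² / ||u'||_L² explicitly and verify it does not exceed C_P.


||u||_L² / ||u'||_L² = 3/π < C_P = 6/π.

u(x) = -5/3·sin(π/3·x), so u'(x) = -5*π*cos(π*x/3)/9.
Writing u(x) = A·sin(kπx/L) with A = -5/3 and k = 2, use ∫_0^L sin²(kπx/L) dx = L/2 and ∫_0^L cos²(kπx/L) dx = L/2.
u² = 25/9·sin²(π/3·x) and (u')² = 25*π^2/81·cos²(π/3·x), and each of sin², cos² integrates to L/2 = 3 over (0, 6).
∫_0^6 u² dx = 25/3, so ||u||_L² = 5*sqrt(3)/3.
∫_0^6 (u')² dx = 25*π^2/27, so ||u'||_L² = 5*sqrt(3)*π/9.
Ratio ||u||_L² / ||u'||_L² = 3/π.
Sharp Poincaré constant on H^1_0(0, 6) is C_P = L/π = 6/π, achieved by sin(π/6·x).
This is the k = 2 harmonic; the ratio L/(kπ) is strictly less than C_P = L/π, consistent with the sharp inequality ||u||_L² ≤ C_P ||u'||_L².


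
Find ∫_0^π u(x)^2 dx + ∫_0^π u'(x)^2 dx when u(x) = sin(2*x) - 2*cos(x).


||u||_{H^1(0,π)}^2 = -32/3 + 13*π/2

u'(x) = 2*sin(x) + 2*cos(2*x).
Expand u² and (u')² and integrate term by term on (0, π), using: for integers n ≥ 1, ∫_0^π sin²(nx) dx = ∫_0^π cos²(nx) dx = π/2; for n ≠ n', ∫_0^π sin(nx)sin(n'x) dx = ∫_0^π cos(nx)cos(n'x) dx = 0; and by product-to-sum, ∫_0^π sin(nx)cos(n'x) dx = ½∫_0^π [sin((n+n')x) + sin((n−n')x)] dx, which is 0 when n+n' is even and 2n/(n²−n'²) when n+n' is odd (it need not vanish on (0, π)).
  u² squared terms: (-2)²·∫cos(x)² dx = 4·π/2 = 2*π;  (1)²·∫sin(2x)² dx = 1·π/2 = π/2.
  u² cross terms: 2·(-2)·(1)·∫cos(x)·sin(2x) dx = -4·(4/3) = -16/3.
  So ∫_0^π u² dx = 2*π + π/2 − 16/3 = -16/3 + 5*π/2.
  (u')² squared terms: (2)²·∫cos(2x)² dx = 4·π/2 = 2*π;  (2)²·∫sin(x)² dx = 4·π/2 = 2*π.
  (u')² cross terms: 2·(2)·(2)·∫cos(2x)·sin(x) dx = 8·(-2/3) = -16/3.
  So ∫_0^π (u')² dx = 2*π + 2*π − 16/3 = -16/3 + 4*π.
||u||_{H^1}^2 = (-16/3 + 5*π/2) + (-16/3 + 4*π) = -32/3 + 13*π/2.


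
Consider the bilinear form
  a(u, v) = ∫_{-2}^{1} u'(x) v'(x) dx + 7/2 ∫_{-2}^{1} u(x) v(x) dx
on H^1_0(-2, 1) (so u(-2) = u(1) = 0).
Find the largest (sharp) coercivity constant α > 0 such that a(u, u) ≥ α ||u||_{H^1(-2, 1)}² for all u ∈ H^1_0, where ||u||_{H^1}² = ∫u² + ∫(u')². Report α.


α = 1

Coercivity of a(·,·) on H^1_0(-2, 1) means a(u, u) ≥ α ||u||_{H^1}² for every u ∈ H^1_0.
The interval has length L = 3, and Poincaré/coercivity depend only on L. Here a(u, u) = ∫(u')² + (7/2)·∫u².
Here c = 7/2 ≥ 1, so a(u,u) = ∫(u')² + c∫u² ≥ ∫(u')² + ∫u² = ||u||_{H^1}², i.e. α = 1 works. No larger α is possible: a(u,u) ≥ α||u||_{H^1}² means (1−α)∫(u')² ≥ (α−c)∫u², and for the modes u_n = sin(nπ(x−x₀)/L) (x₀ the left endpoint) one has ∫u_n²/∫(u_n')² = (L/(nπ))² → 0, so a(u_n,u_n)/||u_n||_{H^1}² → 1. Hence the optimal constant is α = 1.
Therefore α = 1.


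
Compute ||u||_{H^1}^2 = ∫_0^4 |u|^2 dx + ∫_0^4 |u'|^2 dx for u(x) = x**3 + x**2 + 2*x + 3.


||u||_{H^1}^2 = 306172/35

The H^1 norm (squared) on an interval (0, L) is
  ||u||_{H^1}^2 = ∫_0^L u(x)^2 dx + ∫_0^L u'(x)^2 dx.
Compute u'(x) = 3*x**2 + 2*x + 2.
Then u(x)^2 = x**6 + 2*x**5 + 5*x**4 + 10*x**3 + 10*x**2 + 12*x + 9 and u'(x)^2 = 9*x**4 + 12*x**3 + 16*x**2 + 8*x + 4.
Integrate each monomial from 0 to 4 using ∫_0^4 c·x^n dx = c·4^(n+1)/(n+1):
  ∫_0^4 u(x)^2 dx = ∫_0^4 (x^6 + 2*x^5 + 5*x^4 + 10*x^3 + 10*x^2 + 12*x + 9) dx. Term by term:
    ∫_0^4 x^6 dx = 16384/7;  ∫_0^4 2*x^5 dx = 4096/3;  ∫_0^4 5*x^4 dx = 1024;
    ∫_0^4 10*x^3 dx = 640;  ∫_0^4 10*x^2 dx = 640/3;  ∫_0^4 12*x dx = 96;
    ∫_0^4 9 dx = 36.
  Sum: 16384/7 + 4096/3 + 1024 + 640 + 640/3 + 96 + 36 = 120020/21.
  ∫_0^4 u'(x)^2 dx = ∫_0^4 (9*x^4 + 12*x^3 + 16*x^2 + 8*x + 4) dx. Term by term:
    ∫_0^4 9*x^4 dx = 9216/5;  ∫_0^4 12*x^3 dx = 768;  ∫_0^4 16*x^2 dx = 1024/3;
    ∫_0^4 8*x dx = 64;  ∫_0^4 4 dx = 16.
  Sum: 9216/5 + 768 + 1024/3 + 64 + 16 = 45488/15.
Adding: ||u||_{H^1}^2 = 120020/21 + 45488/15 = 306172/35.


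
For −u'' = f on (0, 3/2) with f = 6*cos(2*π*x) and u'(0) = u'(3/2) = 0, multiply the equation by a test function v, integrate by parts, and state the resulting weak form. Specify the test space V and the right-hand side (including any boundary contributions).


V = H^1(0, 3/2) (no boundary constraint on v; u is determined up to an additive constant); weak form: ∫_0^3/2 u'v' dx = ∫_0^3/2 (6*cos(2*π*x)) v dx for all v ∈ V.

Multiply both sides by a test function v and integrate from 0 to 3/2:
  ∫_0^3/2 −u''(x) v(x) dx = ∫_0^3/2 f(x) v(x) dx.
Integrate the LHS by parts once:
  ∫_0^3/2 −u'' v dx = −[u'(x) v(x)]_0^3/2 + ∫_0^3/2 u'(x) v'(x) dx.
Thus ∫_0^3/2 u'(x) v'(x) dx = ∫_0^3/2 f(x) v(x) dx + [u'(x) v(x)]_0^3/2.
Choose V so that boundary terms are either known or forced to vanish.
u has homogeneous Neumann: u'(0) = u'(3/2) = 0. So [u' v]_0^3/2 = 0·v(3/2) − 0·v(0) = 0 for any v; take V = H^1(0, 3/2).
Weak formulation: find u (satisfying any essential BC) such that ∫_0^3/2 u'(x) v'(x) dx = ∫_0^3/2 f v dx for all v ∈ V (homogeneous Neumann, so boundary terms vanish).
Substituting f(x) = 6*cos(2*π*x), the right-hand side is ∫_0^3/2 (6*cos(2*π*x)) v dx.
Compatibility check (pure Neumann): taking v ≡ 1 ∈ V gives 0 = ∫_0^3/2 f dx + (0) − (0), i.e. ∫_0^3/2 f dx must equal u'(0) − u'(3/2) = 0. Indeed ∫_0^3/2 (6*cos(2*π*x)) dx = 0, so the data are compatible. The solution is then unique only up to an additive constant (fix it e.g. by requiring ∫_0^3/2 u dx = 0).


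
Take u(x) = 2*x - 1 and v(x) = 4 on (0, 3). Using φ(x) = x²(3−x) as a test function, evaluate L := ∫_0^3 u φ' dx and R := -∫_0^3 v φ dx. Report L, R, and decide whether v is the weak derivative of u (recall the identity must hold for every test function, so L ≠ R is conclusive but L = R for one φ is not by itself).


LHS = -27/2, RHS = -27. No, v is not the weak derivative of u.

u(x) = 2*x - 1, classical derivative u'(x) = 2.
φ(x) = x²(3−x), so φ'(x) = 3*x*(2 - x).
Note φ(0) = φ(3) = 0, so the boundary term u·φ vanishes.
LHS = ∫_0^3 u(x) φ'(x) dx = ∫_0^3 (-6*x^3 + 15*x^2 - 6*x) dx. Term by term:
  ∫_0^3 -6*x^3 dx = -243/2;  ∫_0^3 15*x^2 dx = 135;  ∫_0^3 -6*x dx = -27.
Sum: -243/2 + 135 − 27 = -27/2.
So LHS = -27/2.
∫_0^3 v(x) φ(x) dx = ∫_0^3 (-4*x^3 + 12*x^2) dx. Term by term:
  ∫_0^3 -4*x^3 dx = -81;  ∫_0^3 12*x^2 dx = 108.
Sum: -81 + 108 = 27.
So RHS = -∫_0^3 v(x) φ(x) dx = -27.
LHS − RHS = 27/2 ≠ 0, so the identity fails.
(For a valid weak derivative the identity must hold for EVERY test function, in particular this one. The failure shows v is NOT the weak derivative of u.)
Correct weak derivative would be u'(x) = 2.


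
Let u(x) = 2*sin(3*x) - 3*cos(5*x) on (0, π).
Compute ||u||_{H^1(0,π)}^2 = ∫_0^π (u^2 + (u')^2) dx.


||u||_{H^1(0,π)}^2 = 137*π

u'(x) = 15*sin(5*x) + 6*cos(3*x).
Expand u² and (u')² and integrate term by term on (0, π), using: for integers n ≥ 1, ∫_0^π sin²(nx) dx = ∫_0^π cos²(nx) dx = π/2; for n ≠ n', ∫_0^π sin(nx)sin(n'x) dx = ∫_0^π cos(nx)cos(n'x) dx = 0; and by product-to-sum, ∫_0^π sin(nx)cos(n'x) dx = ½∫_0^π [sin((n+n')x) + sin((n−n')x)] dx, which is 0 when n+n' is even and 2n/(n²−n'²) when n+n' is odd (it need not vanish on (0, π)).
  u² squared terms: (-3)²·∫cos(5x)² dx = 9·π/2 = 9*π/2;  (2)²·∫sin(3x)² dx = 4·π/2 = 2*π.
  u² cross terms: 2·(-3)·(2)·∫cos(5x)·sin(3x) dx = -12·(0) = 0.
  So ∫_0^π u² dx = 9*π/2 + 2*π + 0 = 13*π/2.
  (u')² squared terms: (6)²·∫cos(3x)² dx = 36·π/2 = 18*π;  (15)²·∫sin(5x)² dx = 225·π/2 = 225*π/2.
  (u')² cross terms: 2·(6)·(15)·∫cos(3x)·sin(5x) dx = 180·(0) = 0.
  So ∫_0^π (u')² dx = 18*π + 225*π/2 + 0 = 261*π/2.
||u||_{H^1}^2 = (13*π/2) + (261*π/2) = 137*π.


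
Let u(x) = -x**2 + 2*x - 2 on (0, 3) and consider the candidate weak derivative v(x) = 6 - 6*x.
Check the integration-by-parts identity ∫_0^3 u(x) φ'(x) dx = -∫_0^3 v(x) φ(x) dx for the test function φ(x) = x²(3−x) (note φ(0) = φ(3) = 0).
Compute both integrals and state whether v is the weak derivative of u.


LHS = 54/5, RHS = 162/5. No, v is not the weak derivative of u.

u(x) = -x**2 + 2*x - 2, classical derivative u'(x) = 2 - 2*x.
φ(x) = x²(3−x), so φ'(x) = 3*x*(2 - x).
Note φ(0) = φ(3) = 0, so the boundary term u·φ vanishes.
LHS = ∫_0^3 u(x) φ'(x) dx = ∫_0^3 (3*x^4 - 12*x^3 + 18*x^2 - 12*x) dx. Term by term:
  ∫_0^3 3*x^4 dx = 729/5;  ∫_0^3 -12*x^3 dx = -243;  ∫_0^3 18*x^2 dx = 162;
  ∫_0^3 -12*x dx = -54.
Sum: 729/5 − 243 + 162 − 54 = 54/5.
So LHS = 54/5.
∫_0^3 v(x) φ(x) dx = ∫_0^3 (6*x^4 - 24*x^3 + 18*x^2) dx. Term by term:
  ∫_0^3 6*x^4 dx = 1458/5;  ∫_0^3 -24*x^3 dx = -486;  ∫_0^3 18*x^2 dx = 162.
Sum: 1458/5 − 486 + 162 = -162/5.
So RHS = -∫_0^3 v(x) φ(x) dx = 162/5.
LHS − RHS = -108/5 ≠ 0, so the identity fails.
(For a valid weak derivative the identity must hold for EVERY test function, in particular this one. The failure shows v is NOT the weak derivative of u.)
Correct weak derivative would be u'(x) = 2 - 2*x.


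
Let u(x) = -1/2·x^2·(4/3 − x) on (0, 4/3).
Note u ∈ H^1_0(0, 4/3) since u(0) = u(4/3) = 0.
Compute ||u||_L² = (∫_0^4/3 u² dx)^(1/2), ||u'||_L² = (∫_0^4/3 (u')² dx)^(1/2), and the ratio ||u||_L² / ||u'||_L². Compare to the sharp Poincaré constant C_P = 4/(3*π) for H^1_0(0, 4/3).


||u||_L² / ||u'||_L² = 2*sqrt(14)/21 < C_P = 4/(3*π).

u(x) = -1/2·x^2·(4/3 − x), so u'(x) = x*(9*x - 8)/6.
u(x) = -1/2·x^2·(4/3 − x) vanishes at x = 0 and x = 4/3, so u ∈ H^1_0(0, 4/3). Differentiate via the product rule and integrate the resulting polynomials term by term.
  ∫_0^4/3 u² dx = ∫_0^4/3 (x^6/4 - 2*x^5/3 + 4*x^4/9) dx. Term by term:
    ∫_0^4/3 x^6/4 dx = 4096/15309;  ∫_0^4/3 -2*x^5/3 dx = -4096/6561;  ∫_0^4/3 4*x^4/9 dx = 4096/10935.
  Sum: 4096/15309 − 4096/6561 + 4096/10935 = 4096/229635.
  ∫_0^4/3 (u')² dx = ∫_0^4/3 (9*x^4/4 - 4*x^3 + 16*x^2/9) dx. Term by term:
    ∫_0^4/3 9*x^4/4 dx = 256/135;  ∫_0^4/3 -4*x^3 dx = -256/81;  ∫_0^4/3 16*x^2/9 dx = 1024/729.
  Sum: 256/135 − 256/81 + 1024/729 = 512/3645.
∫_0^4/3 u² dx = 4096/229635, so ||u||_L² = 64*sqrt(35)/2835.
∫_0^4/3 (u')² dx = 512/3645, so ||u'||_L² = 16*sqrt(10)/135.
Ratio ||u||_L² / ||u'||_L² = 2*sqrt(14)/21.
Sharp Poincaré constant on H^1_0(0, 4/3) is C_P = L/π = 4/(3*π), achieved by sin(3*π/4·x).
A polynomial bump cannot attain the sharp Poincaré constant (only the first sine eigenfunction does), so the ratio is strictly less than C_P, consistent with ||u||_L² ≤ C_P ||u'||_L².


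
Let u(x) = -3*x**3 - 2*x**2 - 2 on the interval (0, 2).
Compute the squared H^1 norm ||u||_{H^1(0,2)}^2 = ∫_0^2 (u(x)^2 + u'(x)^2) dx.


||u||_{H^1}^2 = 8712/7

The H^1 norm (squared) on an interval (0, L) is
  ||u||_{H^1}^2 = ∫_0^L u(x)^2 dx + ∫_0^L u'(x)^2 dx.
Compute u'(x) = -9*x**2 - 4*x.
Then u(x)^2 = 9*x**6 + 12*x**5 + 4*x**4 + 12*x**3 + 8*x**2 + 4 and u'(x)^2 = 81*x**4 + 72*x**3 + 16*x**2.
Integrate each monomial from 0 to 2 using ∫_0^2 c·x^n dx = c·2^(n+1)/(n+1):
  ∫_0^2 u(x)^2 dx = ∫_0^2 (9*x^6 + 12*x^5 + 4*x^4 + 12*x^3 + 8*x^2 + 4) dx. Term by term:
    ∫_0^2 9*x^6 dx = 1152/7;  ∫_0^2 12*x^5 dx = 128;  ∫_0^2 4*x^4 dx = 128/5;
    ∫_0^2 12*x^3 dx = 48;  ∫_0^2 8*x^2 dx = 64/3;  ∫_0^2 4 dx = 8.
  Sum: 1152/7 + 128 + 128/5 + 48 + 64/3 + 8 = 41528/105.
  ∫_0^2 u'(x)^2 dx = ∫_0^2 (81*x^4 + 72*x^3 + 16*x^2) dx. Term by term:
    ∫_0^2 81*x^4 dx = 2592/5;  ∫_0^2 72*x^3 dx = 288;  ∫_0^2 16*x^2 dx = 128/3.
  Sum: 2592/5 + 288 + 128/3 = 12736/15.
Adding: ||u||_{H^1}^2 = 41528/105 + 12736/15 = 8712/7.


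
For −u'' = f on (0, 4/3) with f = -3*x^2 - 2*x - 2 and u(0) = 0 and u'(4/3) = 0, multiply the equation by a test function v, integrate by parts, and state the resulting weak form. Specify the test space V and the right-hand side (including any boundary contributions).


V = {v ∈ H^1(0, 4/3) : v(0) = 0} (test functions vanish at x = 0 where u is specified); weak form: ∫_0^4/3 u'v' dx = ∫_0^4/3 (-3*x^2 - 2*x - 2) v dx for all v ∈ V.

Multiply both sides by a test function v and integrate from 0 to 4/3:
  ∫_0^4/3 −u''(x) v(x) dx = ∫_0^4/3 f(x) v(x) dx.
Integrate the LHS by parts once:
  ∫_0^4/3 −u'' v dx = −[u'(x) v(x)]_0^4/3 + ∫_0^4/3 u'(x) v'(x) dx.
Thus ∫_0^4/3 u'(x) v'(x) dx = ∫_0^4/3 f(x) v(x) dx + [u'(x) v(x)]_0^4/3.
Choose V so that boundary terms are either known or forced to vanish.
Mixed BC: u(0) = 0 (Dirichlet) and u'(4/3) = 0 (Neumann). Define V = {v ∈ H^1(0, 4/3) : v(0) = 0}. Then [u' v]_0^4/3 = u'(4/3)·v(4/3) − u'(0)·0 = 0.
Weak formulation: find u (satisfying any essential BC) such that ∫_0^4/3 u'(x) v'(x) dx = ∫_0^4/3 f v dx for all v ∈ V (Dirichlet at 0 absorbed into V; the Neumann datum at x = 4/3 is zero, so no boundary term remains).
Substituting f(x) = -3*x^2 - 2*x - 2, the right-hand side is ∫_0^4/3 (-3*x^2 - 2*x - 2) v dx.


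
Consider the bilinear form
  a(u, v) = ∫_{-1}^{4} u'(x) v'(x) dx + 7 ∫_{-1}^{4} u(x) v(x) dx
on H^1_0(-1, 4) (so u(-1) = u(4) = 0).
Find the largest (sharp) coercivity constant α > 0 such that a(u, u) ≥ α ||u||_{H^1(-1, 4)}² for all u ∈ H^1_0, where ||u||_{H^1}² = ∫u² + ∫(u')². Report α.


α = 1

Coercivity of a(·,·) on H^1_0(-1, 4) means a(u, u) ≥ α ||u||_{H^1}² for every u ∈ H^1_0.
The interval has length L = 5, and Poincaré/coercivity depend only on L. Here a(u, u) = ∫(u')² + (7)·∫u².
Here c = 7 ≥ 1, so a(u,u) = ∫(u')² + c∫u² ≥ ∫(u')² + ∫u² = ||u||_{H^1}², i.e. α = 1 works. No larger α is possible: a(u,u) ≥ α||u||_{H^1}² means (1−α)∫(u')² ≥ (α−c)∫u², and for the modes u_n = sin(nπ(x−x₀)/L) (x₀ the left endpoint) one has ∫u_n²/∫(u_n')² = (L/(nπ))² → 0, so a(u_n,u_n)/||u_n||_{H^1}² → 1. Hence the optimal constant is α = 1.
Therefore α = 1.


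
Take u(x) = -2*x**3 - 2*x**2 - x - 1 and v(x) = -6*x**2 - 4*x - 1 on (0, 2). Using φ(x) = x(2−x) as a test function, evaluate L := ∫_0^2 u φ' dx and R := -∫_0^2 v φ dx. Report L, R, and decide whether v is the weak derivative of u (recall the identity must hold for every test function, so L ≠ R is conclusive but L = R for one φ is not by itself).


LHS = 244/15, RHS = 244/15. Yes, v = u' weakly.

u(x) = -2*x**3 - 2*x**2 - x - 1, classical derivative u'(x) = -6*x**2 - 4*x - 1.
φ(x) = x(2−x), so φ'(x) = 2 - 2*x.
Note φ(0) = φ(2) = 0, so the boundary term u·φ vanishes.
LHS = ∫_0^2 u(x) φ'(x) dx = ∫_0^2 (4*x^4 - 2*x^2 - 2) dx. Term by term:
  ∫_0^2 4*x^4 dx = 128/5;  ∫_0^2 -2*x^2 dx = -16/3;  ∫_0^2 -2 dx = -4.
Sum: 128/5 − 16/3 − 4 = 244/15.
So LHS = 244/15.
∫_0^2 v(x) φ(x) dx = ∫_0^2 (6*x^4 - 8*x^3 - 7*x^2 - 2*x) dx. Term by term:
  ∫_0^2 6*x^4 dx = 192/5;  ∫_0^2 -8*x^3 dx = -32;  ∫_0^2 -7*x^2 dx = -56/3;
  ∫_0^2 -2*x dx = -4.
Sum: 192/5 − 32 − 56/3 − 4 = -244/15.
So RHS = -∫_0^2 v(x) φ(x) dx = 244/15.
LHS = RHS, so the identity holds for this test φ.
Moreover u is smooth here and v(x) = u'(x) = -6*x**2 - 4*x - 1 pointwise, so the identity holds for every test function. Hence v is the weak derivative of u.


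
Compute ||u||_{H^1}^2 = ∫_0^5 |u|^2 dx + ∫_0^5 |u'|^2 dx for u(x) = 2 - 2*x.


||u||_{H^1}^2 = 320/3

The H^1 norm (squared) on an interval (0, L) is
  ||u||_{H^1}^2 = ∫_0^L u(x)^2 dx + ∫_0^L u'(x)^2 dx.
Compute u'(x) = -2.
Then u(x)^2 = 4*x**2 - 8*x + 4 and u'(x)^2 = 4.
Integrate each monomial from 0 to 5 using ∫_0^5 c·x^n dx = c·5^(n+1)/(n+1):
  ∫_0^5 u(x)^2 dx = ∫_0^5 (4*x^2 - 8*x + 4) dx. Term by term:
    ∫_0^5 4*x^2 dx = 500/3;  ∫_0^5 -8*x dx = -100;  ∫_0^5 4 dx = 20.
  Sum: 500/3 − 100 + 20 = 260/3.
  ∫_0^5 u'(x)^2 dx = ∫_0^5 (4) dx. Term by term:
    ∫_0^5 4 dx = 20.
Adding: ||u||_{H^1}^2 = 260/3 + 20 = 320/3.


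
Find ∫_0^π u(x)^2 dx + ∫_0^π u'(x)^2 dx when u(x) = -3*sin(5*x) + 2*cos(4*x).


||u||_{H^1(0,π)}^2 = -680/3 + 151*π

u'(x) = -8*sin(4*x) - 15*cos(5*x).
Expand u² and (u')² and integrate term by term on (0, π), using: for integers n ≥ 1, ∫_0^π sin²(nx) dx = ∫_0^π cos²(nx) dx = π/2; for n ≠ n', ∫_0^π sin(nx)sin(n'x) dx = ∫_0^π cos(nx)cos(n'x) dx = 0; and by product-to-sum, ∫_0^π sin(nx)cos(n'x) dx = ½∫_0^π [sin((n+n')x) + sin((n−n')x)] dx, which is 0 when n+n' is even and 2n/(n²−n'²) when n+n' is odd (it need not vanish on (0, π)).
  u² squared terms: (-3)²·∫sin(5x)² dx = 9·π/2 = 9*π/2;  (2)²·∫cos(4x)² dx = 4·π/2 = 2*π.
  u² cross terms: 2·(-3)·(2)·∫sin(5x)·cos(4x) dx = -12·(10/9) = -40/3.
  So ∫_0^π u² dx = 9*π/2 + 2*π − 40/3 = -40/3 + 13*π/2.
  (u')² squared terms: (-15)²·∫cos(5x)² dx = 225·π/2 = 225*π/2;  (-8)²·∫sin(4x)² dx = 64·π/2 = 32*π.
  (u')² cross terms: 2·(-15)·(-8)·∫cos(5x)·sin(4x) dx = 240·(-8/9) = -640/3.
  So ∫_0^π (u')² dx = 225*π/2 + 32*π − 640/3 = -640/3 + 289*π/2.
||u||_{H^1}^2 = (-40/3 + 13*π/2) + (-640/3 + 289*π/2) = -680/3 + 151*π.
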